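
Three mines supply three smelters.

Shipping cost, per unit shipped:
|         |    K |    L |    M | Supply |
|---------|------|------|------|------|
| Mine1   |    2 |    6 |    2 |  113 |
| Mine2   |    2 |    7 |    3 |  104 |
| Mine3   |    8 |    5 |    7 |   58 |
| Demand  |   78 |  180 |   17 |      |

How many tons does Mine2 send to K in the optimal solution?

78

The minimum-cost plan:
  Mine1–L: 113 × 6 = 678
  Mine2–K: 78 × 2 = 156
  Mine2–L: 9 × 7 = 63
  Mine2–M: 17 × 3 = 51
  Mine3–L: 58 × 5 = 290
Total cost = 1238.
So Mine2→K carries 78 tons.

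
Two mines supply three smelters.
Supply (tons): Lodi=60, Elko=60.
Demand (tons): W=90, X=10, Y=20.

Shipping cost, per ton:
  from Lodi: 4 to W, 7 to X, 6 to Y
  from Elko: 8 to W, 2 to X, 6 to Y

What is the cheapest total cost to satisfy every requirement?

620

Optimal allocation:
  Lodi->W: 60 × 4 = 240
  Elko->W: 30 × 8 = 240
  Elko->X: 10 × 2 = 20
  Elko->Y: 20 × 6 = 120
Total = 240 + 240 + 20 + 120 = 620.
(Supply check: Lodi ships 60; Elko ships 60.)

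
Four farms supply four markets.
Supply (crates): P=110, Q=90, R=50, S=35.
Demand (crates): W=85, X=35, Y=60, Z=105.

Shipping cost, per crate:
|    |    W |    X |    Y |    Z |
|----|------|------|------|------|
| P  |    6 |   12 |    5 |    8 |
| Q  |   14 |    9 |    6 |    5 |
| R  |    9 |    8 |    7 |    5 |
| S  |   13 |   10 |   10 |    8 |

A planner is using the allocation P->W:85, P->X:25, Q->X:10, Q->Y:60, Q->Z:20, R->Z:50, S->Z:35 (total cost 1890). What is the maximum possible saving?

Current plan cost = 85·6 + 25·12 + 10·9 + 60·6 + 20·5 + 50·5 + 35·8 = 1890.
Optimal plan:
  P to W: 85 crates
  P to Y: 25 crates
  Q to Y: 35 crates
  Q to Z: 55 crates
  R to Z: 50 crates
  S to X: 35 crates
Optimal cost = 1720.
Saving = 1890 − 1720 = 170.

170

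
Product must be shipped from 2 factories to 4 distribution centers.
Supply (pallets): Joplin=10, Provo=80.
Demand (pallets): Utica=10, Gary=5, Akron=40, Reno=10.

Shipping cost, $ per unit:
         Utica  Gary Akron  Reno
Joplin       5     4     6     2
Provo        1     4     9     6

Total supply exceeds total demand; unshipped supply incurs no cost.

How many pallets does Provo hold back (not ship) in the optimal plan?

25

Minimum-cost shipments:
  Joplin–Reno: 10 × $2 = $20
  Provo–Utica: 10 × $1 = $10
  Provo–Gary: 5 × $4 = $20
  Provo–Akron: 40 × $9 = $360
Total cost = $410.
Provo ships 55 of its 80, leaving 25.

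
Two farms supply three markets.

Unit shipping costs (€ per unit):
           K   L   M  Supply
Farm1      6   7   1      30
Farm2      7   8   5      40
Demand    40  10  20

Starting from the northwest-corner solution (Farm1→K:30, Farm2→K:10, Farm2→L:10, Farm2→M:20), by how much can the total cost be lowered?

60

Current plan cost = 30·6 + 10·7 + 10·8 + 20·5 = €430.
Optimal plan:
  Farm1→L: 10 × €7 = €70
  Farm1→M: 20 × €1 = €20
  Farm2→K: 40 × €7 = €280
Optimal cost = €370.
Saving = 430 − 370 = €60.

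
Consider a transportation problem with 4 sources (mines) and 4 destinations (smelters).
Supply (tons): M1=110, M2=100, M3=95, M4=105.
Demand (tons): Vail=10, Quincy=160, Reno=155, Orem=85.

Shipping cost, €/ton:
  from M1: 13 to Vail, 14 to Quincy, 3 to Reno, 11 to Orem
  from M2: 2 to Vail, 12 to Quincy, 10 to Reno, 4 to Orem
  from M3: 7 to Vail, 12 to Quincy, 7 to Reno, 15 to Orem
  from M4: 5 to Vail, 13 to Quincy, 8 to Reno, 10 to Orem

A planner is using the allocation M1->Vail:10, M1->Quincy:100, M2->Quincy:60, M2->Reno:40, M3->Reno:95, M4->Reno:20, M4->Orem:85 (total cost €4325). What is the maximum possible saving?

Current plan cost = 10·13 + 100·14 + 60·12 + 40·10 + 95·7 + 20·8 + 85·10 = €4325.
Optimal plan:
  M1–Reno: 110 × €3 = €330
  M2–Vail: 10 × €2 = €20
  M2–Quincy: 5 × €12 = €60
  M2–Orem: 85 × €4 = €340
  M3–Quincy: 50 × €12 = €600
  M3–Reno: 45 × €7 = €315
  M4–Quincy: 105 × €13 = €1365
Optimal cost = €3030.
Saving = 4325 − 3030 = €1295.

1295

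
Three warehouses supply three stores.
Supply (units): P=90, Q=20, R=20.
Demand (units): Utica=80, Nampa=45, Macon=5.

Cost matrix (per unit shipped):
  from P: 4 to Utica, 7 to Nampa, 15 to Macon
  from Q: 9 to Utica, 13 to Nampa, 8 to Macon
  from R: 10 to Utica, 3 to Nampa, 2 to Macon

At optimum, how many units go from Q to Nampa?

The minimum-cost plan:
  P->Utica: 65 × 4 = 260
  P->Nampa: 25 × 7 = 175
  Q->Utica: 15 × 9 = 135
  Q->Macon: 5 × 8 = 40
  R->Nampa: 20 × 3 = 60
Total cost = 670.
The route Q→Nampa is not used.

0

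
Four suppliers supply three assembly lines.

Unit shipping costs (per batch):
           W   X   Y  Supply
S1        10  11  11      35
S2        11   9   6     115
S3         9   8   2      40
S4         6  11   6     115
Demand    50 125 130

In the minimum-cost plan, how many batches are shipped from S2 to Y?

25

The minimum-cost plan:
  S1 to X: 35 batches
  S2 to X: 90 batches
  S2 to Y: 25 batches
  S3 to Y: 40 batches
  S4 to W: 50 batches
  S4 to Y: 65 batches
Total cost = 2115.
So S2→Y carries 25 batches.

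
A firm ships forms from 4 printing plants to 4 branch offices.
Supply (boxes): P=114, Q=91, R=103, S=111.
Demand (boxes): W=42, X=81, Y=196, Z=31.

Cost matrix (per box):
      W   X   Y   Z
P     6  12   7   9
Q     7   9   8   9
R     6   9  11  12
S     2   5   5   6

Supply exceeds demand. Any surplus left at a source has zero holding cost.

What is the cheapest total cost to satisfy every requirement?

An optimal shipping plan:
  P->Y: 114 boxes
  Q->Y: 60 boxes
  Q->Z: 31 boxes
  R->X: 34 boxes
  S->W: 42 boxes
  S->X: 47 boxes
  S->Y: 22 boxes
Total cost = 2292.
(Supply check: P ships 114; Q ships 91; R ships 34; S ships 111.)

2292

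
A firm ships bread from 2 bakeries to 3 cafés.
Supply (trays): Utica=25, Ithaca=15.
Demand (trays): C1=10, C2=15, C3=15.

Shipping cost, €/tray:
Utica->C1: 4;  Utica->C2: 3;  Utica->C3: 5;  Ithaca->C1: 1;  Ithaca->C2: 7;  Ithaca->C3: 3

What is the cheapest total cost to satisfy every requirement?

A cheapest plan:
  Utica->C2: 15 × €3 = €45
  Utica->C3: 10 × €5 = €50
  Ithaca->C1: 10 × €1 = €10
  Ithaca->C3: 5 × €3 = €15
Total = 45 + 50 + 10 + 15 = €120.

120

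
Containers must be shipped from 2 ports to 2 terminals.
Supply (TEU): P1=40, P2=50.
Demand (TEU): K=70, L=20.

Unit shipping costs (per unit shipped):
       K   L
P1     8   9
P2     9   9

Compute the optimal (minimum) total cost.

770

A cheapest plan:
  P1->K: 40 × 8 = 320
  P2->K: 30 × 9 = 270
  P2->L: 20 × 9 = 180
Total = 320 + 270 + 180 = 770.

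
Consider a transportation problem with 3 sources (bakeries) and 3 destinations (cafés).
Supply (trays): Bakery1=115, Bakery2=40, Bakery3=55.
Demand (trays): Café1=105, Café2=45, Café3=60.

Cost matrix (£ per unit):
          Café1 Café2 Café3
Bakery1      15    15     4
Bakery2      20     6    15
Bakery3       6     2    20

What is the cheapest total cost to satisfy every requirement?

A cheapest plan:
  Bakery1->Café1: 55 × £15 = £825
  Bakery1->Café3: 60 × £4 = £240
  Bakery2->Café2: 40 × £6 = £240
  Bakery3->Café1: 50 × £6 = £300
  Bakery3->Café2: 5 × £2 = £10
Total = 825 + 240 + 240 + 300 + 10 = £1615.

1615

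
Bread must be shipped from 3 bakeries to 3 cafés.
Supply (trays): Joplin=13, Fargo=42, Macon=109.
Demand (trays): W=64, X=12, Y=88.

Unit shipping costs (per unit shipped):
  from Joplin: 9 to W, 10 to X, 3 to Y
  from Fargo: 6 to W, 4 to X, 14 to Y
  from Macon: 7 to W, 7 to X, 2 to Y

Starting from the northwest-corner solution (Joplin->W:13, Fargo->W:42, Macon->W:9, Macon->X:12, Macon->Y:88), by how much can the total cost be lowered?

Current plan cost = 13·9 + 42·6 + 9·7 + 12·7 + 88·2 = 692.
Optimal plan:
  Joplin->Y: 13 × 3 = 39
  Fargo->W: 30 × 6 = 180
  Fargo->X: 12 × 4 = 48
  Macon->W: 34 × 7 = 238
  Macon->Y: 75 × 2 = 150
Optimal cost = 655.
Saving = 692 − 655 = 37.

37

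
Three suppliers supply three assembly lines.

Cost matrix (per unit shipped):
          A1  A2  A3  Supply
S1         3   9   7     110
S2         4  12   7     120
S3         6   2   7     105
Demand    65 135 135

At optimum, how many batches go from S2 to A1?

Solving gives:
  S1 to A1: 65 × 3 = 195
  S1 to A2: 30 × 9 = 270
  S1 to A3: 15 × 7 = 105
  S2 to A3: 120 × 7 = 840
  S3 to A2: 105 × 2 = 210
Total cost = 1620.
The route S2→A1 is not used.

0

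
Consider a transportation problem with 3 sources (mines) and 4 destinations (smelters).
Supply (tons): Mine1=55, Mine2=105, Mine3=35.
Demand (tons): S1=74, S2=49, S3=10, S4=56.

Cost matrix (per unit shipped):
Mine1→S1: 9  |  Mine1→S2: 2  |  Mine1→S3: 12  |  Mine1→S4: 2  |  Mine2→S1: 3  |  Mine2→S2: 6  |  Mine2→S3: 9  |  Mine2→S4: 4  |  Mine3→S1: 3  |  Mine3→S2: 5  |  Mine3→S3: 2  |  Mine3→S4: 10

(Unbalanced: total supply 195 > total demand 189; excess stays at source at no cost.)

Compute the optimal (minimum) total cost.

Optimal allocation:
  Mine1→S2: 49 × 2 = 98
  Mine1→S4: 6 × 2 = 12
  Mine2→S1: 55 × 3 = 165
  Mine2→S4: 50 × 4 = 200
  Mine3→S1: 19 × 3 = 57
  Mine3→S3: 10 × 2 = 20
Total = 98 + 12 + 165 + 200 + 57 + 20 = 552.
(Supply check: Mine1 ships 55; Mine2 ships 105; Mine3 ships 29.)

552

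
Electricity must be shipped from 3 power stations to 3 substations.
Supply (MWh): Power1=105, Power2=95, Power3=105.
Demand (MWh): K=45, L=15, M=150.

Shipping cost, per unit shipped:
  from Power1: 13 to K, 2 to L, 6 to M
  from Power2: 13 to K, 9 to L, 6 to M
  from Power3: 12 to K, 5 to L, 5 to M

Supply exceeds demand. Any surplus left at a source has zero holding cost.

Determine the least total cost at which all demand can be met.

1410

Optimal allocation:
  Power1→L: 15 × 2 = 30
  Power2→K: 45 × 13 = 585
  Power2→M: 45 × 6 = 270
  Power3→M: 105 × 5 = 525
Total = 30 + 585 + 270 + 525 = 1410.
(Supply check: Power1 ships 15; Power2 ships 90; Power3 ships 105.)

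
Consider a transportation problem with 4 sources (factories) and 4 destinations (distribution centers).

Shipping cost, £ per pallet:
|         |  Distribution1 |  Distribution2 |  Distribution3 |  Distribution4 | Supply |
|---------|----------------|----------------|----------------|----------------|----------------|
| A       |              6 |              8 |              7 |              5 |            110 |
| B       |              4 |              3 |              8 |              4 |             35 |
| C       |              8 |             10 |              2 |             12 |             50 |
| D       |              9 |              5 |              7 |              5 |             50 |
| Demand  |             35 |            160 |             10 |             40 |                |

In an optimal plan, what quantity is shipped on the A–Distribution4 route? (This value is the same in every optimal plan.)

40

The minimum-cost plan:
  A–Distribution2: 70 × £8 = £560
  A–Distribution4: 40 × £5 = £200
  B–Distribution2: 35 × £3 = £105
  C–Distribution1: 35 × £8 = £280
  C–Distribution2: 5 × £10 = £50
  C–Distribution3: 10 × £2 = £20
  D–Distribution2: 50 × £5 = £250
Total cost = £1465.
So A→Distribution4 carries 40 pallets.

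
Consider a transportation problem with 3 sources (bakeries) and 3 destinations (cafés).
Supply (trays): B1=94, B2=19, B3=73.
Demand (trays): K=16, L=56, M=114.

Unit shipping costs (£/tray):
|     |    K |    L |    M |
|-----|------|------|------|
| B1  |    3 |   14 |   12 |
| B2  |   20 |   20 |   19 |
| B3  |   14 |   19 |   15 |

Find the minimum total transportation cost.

One minimum-cost allocation:
  B1 to K: 16 × £3 = £48
  B1 to L: 37 × £14 = £518
  B1 to M: 41 × £12 = £492
  B2 to L: 19 × £20 = £380
  B3 to M: 73 × £15 = £1095
Total = 48 + 518 + 492 + 380 + 1095 = £2533.

2533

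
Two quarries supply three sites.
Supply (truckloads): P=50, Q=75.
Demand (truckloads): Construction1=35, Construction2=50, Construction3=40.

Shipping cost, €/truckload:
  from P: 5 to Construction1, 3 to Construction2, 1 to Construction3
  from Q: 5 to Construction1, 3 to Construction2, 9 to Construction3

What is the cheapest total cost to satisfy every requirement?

One minimum-cost allocation:
  P->Construction1: 10 truckloads
  P->Construction3: 40 truckloads
  Q->Construction1: 25 truckloads
  Q->Construction2: 50 truckloads
Total cost = €365.

365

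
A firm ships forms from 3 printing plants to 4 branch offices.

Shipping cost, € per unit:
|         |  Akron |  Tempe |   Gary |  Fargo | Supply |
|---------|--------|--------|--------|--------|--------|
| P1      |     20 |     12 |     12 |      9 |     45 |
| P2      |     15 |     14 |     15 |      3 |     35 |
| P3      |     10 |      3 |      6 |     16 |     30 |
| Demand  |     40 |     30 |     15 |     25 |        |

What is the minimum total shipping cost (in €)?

1065

One minimum-cost allocation:
  P1->Tempe: 30 boxes
  P1->Gary: 15 boxes
  P2->Akron: 10 boxes
  P2->Fargo: 25 boxes
  P3->Akron: 30 boxes
Total cost = €1065.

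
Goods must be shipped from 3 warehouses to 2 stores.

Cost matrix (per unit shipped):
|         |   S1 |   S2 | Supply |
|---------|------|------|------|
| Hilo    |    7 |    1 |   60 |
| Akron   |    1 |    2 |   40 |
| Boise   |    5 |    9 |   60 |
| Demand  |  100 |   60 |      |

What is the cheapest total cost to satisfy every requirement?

A cheapest plan:
  Hilo->S2: 60 units
  Akron->S1: 40 units
  Boise->S1: 60 units
Total cost = 400.
(Supply check: Hilo ships 60; Akron ships 40; Boise ships 60.)

400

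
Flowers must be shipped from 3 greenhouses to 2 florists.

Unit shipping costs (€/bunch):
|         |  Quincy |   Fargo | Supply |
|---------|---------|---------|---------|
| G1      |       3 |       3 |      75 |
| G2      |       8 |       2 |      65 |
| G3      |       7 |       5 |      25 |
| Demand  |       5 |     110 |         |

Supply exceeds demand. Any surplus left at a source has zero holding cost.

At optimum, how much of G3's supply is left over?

25

Minimum-cost shipments:
  G1->Quincy: 5 × €3 = €15
  G1->Fargo: 45 × €3 = €135
  G2->Fargo: 65 × €2 = €130
Total cost = €280.
G3 ships 0 of its 25, leaving 25.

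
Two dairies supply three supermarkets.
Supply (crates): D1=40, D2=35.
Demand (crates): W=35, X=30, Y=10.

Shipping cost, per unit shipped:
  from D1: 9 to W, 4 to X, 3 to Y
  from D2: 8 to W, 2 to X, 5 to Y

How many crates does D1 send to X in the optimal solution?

The minimum-cost plan:
  D1–W: 30 × 9 = 270
  D1–Y: 10 × 3 = 30
  D2–W: 5 × 8 = 40
  D2–X: 30 × 2 = 60
Total cost = 400.
The route D1→X is not used.

0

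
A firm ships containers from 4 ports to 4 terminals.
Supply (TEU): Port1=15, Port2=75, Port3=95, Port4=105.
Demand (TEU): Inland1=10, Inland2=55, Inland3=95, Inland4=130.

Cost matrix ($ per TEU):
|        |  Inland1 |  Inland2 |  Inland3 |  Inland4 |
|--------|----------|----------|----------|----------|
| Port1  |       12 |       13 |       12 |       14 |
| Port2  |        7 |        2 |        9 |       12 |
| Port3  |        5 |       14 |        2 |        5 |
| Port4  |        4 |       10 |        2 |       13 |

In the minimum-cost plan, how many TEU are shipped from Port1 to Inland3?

0

The minimum-cost plan:
  Port1→Inland4: 15 TEU
  Port2→Inland2: 55 TEU
  Port2→Inland4: 20 TEU
  Port3→Inland4: 95 TEU
  Port4→Inland1: 10 TEU
  Port4→Inland3: 95 TEU
Total cost = $1265.
The route Port1→Inland3 is not used.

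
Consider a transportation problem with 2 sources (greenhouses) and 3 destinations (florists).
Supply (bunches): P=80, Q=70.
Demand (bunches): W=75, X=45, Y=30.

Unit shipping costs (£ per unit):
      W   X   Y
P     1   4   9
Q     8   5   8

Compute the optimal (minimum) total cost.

One minimum-cost allocation:
  P->W: 75 × £1 = £75
  P->X: 5 × £4 = £20
  Q->X: 40 × £5 = £200
  Q->Y: 30 × £8 = £240
Total = 75 + 20 + 200 + 240 = £535.
(Supply check: P ships 80; Q ships 70.)

535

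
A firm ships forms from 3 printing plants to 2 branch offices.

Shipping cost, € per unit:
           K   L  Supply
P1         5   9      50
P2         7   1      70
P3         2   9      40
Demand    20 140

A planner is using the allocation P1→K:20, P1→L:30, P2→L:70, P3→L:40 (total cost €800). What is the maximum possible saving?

Current plan cost = 20·5 + 30·9 + 70·1 + 40·9 = €800.
Optimal plan:
  P1->L: 50 × €9 = €450
  P2->L: 70 × €1 = €70
  P3->K: 20 × €2 = €40
  P3->L: 20 × €9 = €180
Optimal cost = €740.
Saving = 800 − 740 = €60.

60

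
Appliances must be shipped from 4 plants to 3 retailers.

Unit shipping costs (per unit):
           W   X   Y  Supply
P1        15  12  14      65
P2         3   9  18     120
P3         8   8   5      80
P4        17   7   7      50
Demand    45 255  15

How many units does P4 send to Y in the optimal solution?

Solving gives:
  P1 to X: 65 × 12 = 780
  P2 to W: 45 × 3 = 135
  P2 to X: 75 × 9 = 675
  P3 to X: 65 × 8 = 520
  P3 to Y: 15 × 5 = 75
  P4 to X: 50 × 7 = 350
Total cost = 2535.
The route P4→Y is not used.

0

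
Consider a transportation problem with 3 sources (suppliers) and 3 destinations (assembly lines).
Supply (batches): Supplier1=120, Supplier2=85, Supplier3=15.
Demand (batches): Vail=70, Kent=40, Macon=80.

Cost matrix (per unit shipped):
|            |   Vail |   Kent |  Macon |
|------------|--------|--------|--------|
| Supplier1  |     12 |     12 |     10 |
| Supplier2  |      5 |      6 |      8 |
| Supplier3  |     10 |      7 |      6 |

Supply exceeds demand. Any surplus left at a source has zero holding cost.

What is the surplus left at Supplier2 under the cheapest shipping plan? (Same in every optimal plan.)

Minimum-cost shipments:
  Supplier1–Kent: 10 × 12 = 120
  Supplier1–Macon: 80 × 10 = 800
  Supplier2–Vail: 70 × 5 = 350
  Supplier2–Kent: 15 × 6 = 90
  Supplier3–Kent: 15 × 7 = 105
Total cost = 1465.
Supplier2 ships 85 of its 85, leaving 0.

0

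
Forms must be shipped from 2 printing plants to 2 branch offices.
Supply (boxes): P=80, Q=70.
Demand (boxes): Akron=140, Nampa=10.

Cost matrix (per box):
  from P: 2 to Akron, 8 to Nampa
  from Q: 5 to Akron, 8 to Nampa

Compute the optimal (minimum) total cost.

540

One minimum-cost allocation:
  P–Akron: 80 × 2 = 160
  Q–Akron: 60 × 5 = 300
  Q–Nampa: 10 × 8 = 80
Total = 160 + 300 + 80 = 540.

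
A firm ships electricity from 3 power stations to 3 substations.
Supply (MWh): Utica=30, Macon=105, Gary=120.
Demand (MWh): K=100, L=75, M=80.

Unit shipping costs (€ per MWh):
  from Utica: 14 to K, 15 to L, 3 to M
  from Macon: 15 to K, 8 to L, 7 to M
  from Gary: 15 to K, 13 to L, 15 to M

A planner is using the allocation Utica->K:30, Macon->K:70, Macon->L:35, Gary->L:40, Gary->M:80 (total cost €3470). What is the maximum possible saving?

830

Current plan cost = 30·14 + 70·15 + 35·8 + 40·13 + 80·15 = €3470.
Optimal plan:
  Utica→M: 30 MWh
  Macon→L: 55 MWh
  Macon→M: 50 MWh
  Gary→K: 100 MWh
  Gary→L: 20 MWh
Optimal cost = €2640.
Saving = 3470 − 2640 = €830.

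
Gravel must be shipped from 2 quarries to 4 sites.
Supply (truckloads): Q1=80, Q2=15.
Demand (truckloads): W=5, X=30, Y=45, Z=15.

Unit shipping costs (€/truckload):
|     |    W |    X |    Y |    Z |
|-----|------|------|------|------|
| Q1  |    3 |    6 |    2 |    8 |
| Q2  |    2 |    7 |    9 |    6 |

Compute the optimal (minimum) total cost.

375

An optimal shipping plan:
  Q1->W: 5 × €3 = €15
  Q1->X: 30 × €6 = €180
  Q1->Y: 45 × €2 = €90
  Q2->Z: 15 × €6 = €90
Total = 15 + 180 + 90 + 90 = €375.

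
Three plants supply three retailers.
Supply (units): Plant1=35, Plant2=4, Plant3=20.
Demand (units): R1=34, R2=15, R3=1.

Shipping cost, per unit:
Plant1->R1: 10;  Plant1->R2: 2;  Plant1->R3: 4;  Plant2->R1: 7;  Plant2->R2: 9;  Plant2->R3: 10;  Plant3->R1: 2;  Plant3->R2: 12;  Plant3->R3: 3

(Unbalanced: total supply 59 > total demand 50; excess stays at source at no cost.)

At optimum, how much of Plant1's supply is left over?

An optimal plan:
  Plant1→R1: 10 × 10 = 100
  Plant1→R2: 15 × 2 = 30
  Plant1→R3: 1 × 4 = 4
  Plant2→R1: 4 × 7 = 28
  Plant3→R1: 20 × 2 = 40
Total cost = 202.
Plant1 ships 26 of its 35, leaving 9.

9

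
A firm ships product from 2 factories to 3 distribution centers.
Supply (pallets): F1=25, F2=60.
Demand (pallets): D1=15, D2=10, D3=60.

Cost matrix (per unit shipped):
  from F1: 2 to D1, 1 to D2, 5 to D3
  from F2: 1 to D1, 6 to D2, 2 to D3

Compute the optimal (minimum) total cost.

160

One minimum-cost allocation:
  F1 to D1: 15 × 2 = 30
  F1 to D2: 10 × 1 = 10
  F2 to D3: 60 × 2 = 120
Total = 30 + 10 + 120 = 160.
(Supply check: F1 ships 25; F2 ships 60.)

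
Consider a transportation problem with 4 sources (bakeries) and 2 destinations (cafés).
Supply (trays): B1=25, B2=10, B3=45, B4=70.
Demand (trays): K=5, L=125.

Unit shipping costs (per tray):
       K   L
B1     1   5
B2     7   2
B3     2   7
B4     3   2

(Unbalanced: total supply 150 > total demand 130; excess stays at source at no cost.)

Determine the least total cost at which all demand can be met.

A cheapest plan:
  B1->L: 25 × 5 = 125
  B2->L: 10 × 2 = 20
  B3->K: 5 × 2 = 10
  B3->L: 20 × 7 = 140
  B4->L: 70 × 2 = 140
Total = 125 + 20 + 10 + 140 + 140 = 435.

435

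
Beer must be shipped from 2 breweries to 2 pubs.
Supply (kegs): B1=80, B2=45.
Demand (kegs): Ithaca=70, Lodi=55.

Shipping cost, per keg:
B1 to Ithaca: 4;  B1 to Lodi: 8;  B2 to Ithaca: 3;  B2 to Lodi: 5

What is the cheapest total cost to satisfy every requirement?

An optimal shipping plan:
  B1->Ithaca: 70 × 4 = 280
  B1->Lodi: 10 × 8 = 80
  B2->Lodi: 45 × 5 = 225
Total = 280 + 80 + 225 = 585.

585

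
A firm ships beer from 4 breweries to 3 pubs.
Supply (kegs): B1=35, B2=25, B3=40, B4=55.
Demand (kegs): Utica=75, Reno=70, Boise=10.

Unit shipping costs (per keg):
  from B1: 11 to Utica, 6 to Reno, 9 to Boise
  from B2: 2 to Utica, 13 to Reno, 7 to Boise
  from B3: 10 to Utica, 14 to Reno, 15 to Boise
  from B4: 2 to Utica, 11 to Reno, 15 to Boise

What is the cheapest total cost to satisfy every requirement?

One minimum-cost allocation:
  B1->Reno: 35 kegs
  B2->Utica: 15 kegs
  B2->Boise: 10 kegs
  B3->Utica: 5 kegs
  B3->Reno: 35 kegs
  B4->Utica: 55 kegs
Total cost = 960.

960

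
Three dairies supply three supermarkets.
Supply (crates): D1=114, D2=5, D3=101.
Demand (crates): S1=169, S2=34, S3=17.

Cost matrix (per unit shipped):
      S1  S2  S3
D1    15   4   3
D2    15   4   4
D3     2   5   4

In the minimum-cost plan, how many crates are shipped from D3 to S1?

The minimum-cost plan:
  D1–S1: 63 × 15 = 945
  D1–S2: 34 × 4 = 136
  D1–S3: 17 × 3 = 51
  D2–S1: 5 × 15 = 75
  D3–S1: 101 × 2 = 202
Total cost = 1409.
So D3→S1 carries 101 crates.

101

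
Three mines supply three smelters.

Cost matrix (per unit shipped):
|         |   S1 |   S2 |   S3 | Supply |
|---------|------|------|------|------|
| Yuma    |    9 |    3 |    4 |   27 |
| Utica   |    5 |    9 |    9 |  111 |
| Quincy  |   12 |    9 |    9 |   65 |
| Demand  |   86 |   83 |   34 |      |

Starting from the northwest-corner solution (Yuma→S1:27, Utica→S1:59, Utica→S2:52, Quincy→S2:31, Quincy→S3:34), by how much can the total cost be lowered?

270

Current plan cost = 27·9 + 59·5 + 52·9 + 31·9 + 34·9 = 1591.
Optimal plan:
  Yuma–S2: 27 × 3 = 81
  Utica–S1: 86 × 5 = 430
  Utica–S3: 25 × 9 = 225
  Quincy–S2: 56 × 9 = 504
  Quincy–S3: 9 × 9 = 81
Optimal cost = 1321.
Saving = 1591 − 1321 = 270.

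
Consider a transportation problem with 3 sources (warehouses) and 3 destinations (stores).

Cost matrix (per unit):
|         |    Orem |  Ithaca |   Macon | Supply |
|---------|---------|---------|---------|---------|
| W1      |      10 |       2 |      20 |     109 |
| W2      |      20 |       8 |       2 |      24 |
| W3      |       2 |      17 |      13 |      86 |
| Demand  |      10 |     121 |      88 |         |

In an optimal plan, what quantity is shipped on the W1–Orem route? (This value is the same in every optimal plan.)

0

Solving gives:
  W1–Ithaca: 109 × 2 = 218
  W2–Macon: 24 × 2 = 48
  W3–Orem: 10 × 2 = 20
  W3–Ithaca: 12 × 17 = 204
  W3–Macon: 64 × 13 = 832
Total cost = 1322.
The route W1→Orem is not used.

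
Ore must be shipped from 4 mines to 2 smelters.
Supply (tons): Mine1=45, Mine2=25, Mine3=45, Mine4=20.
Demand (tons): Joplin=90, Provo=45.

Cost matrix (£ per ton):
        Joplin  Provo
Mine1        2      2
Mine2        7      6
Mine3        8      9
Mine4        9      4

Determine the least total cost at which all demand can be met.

680

Optimal allocation:
  Mine1→Joplin: 45 × £2 = £90
  Mine2→Provo: 25 × £6 = £150
  Mine3→Joplin: 45 × £8 = £360
  Mine4→Provo: 20 × £4 = £80
Total = 90 + 150 + 360 + 80 = £680.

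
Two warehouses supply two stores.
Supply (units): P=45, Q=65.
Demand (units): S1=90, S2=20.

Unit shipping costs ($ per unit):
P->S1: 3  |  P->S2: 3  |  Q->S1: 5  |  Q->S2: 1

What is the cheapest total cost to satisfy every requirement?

A cheapest plan:
  P→S1: 45 units
  Q→S1: 45 units
  Q→S2: 20 units
Total cost = $380.
(Supply check: P ships 45; Q ships 65.)

380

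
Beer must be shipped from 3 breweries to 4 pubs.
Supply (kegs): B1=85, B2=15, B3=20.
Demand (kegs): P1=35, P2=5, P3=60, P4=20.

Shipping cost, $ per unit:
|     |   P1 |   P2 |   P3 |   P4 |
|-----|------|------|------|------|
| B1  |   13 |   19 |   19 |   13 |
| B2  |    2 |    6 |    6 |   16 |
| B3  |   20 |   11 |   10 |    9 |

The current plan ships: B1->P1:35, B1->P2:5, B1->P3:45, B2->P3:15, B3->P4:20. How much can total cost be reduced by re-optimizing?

Current plan cost = 35·13 + 5·19 + 45·19 + 15·6 + 20·9 = $1675.
Optimal plan:
  B1→P1: 35 kegs
  B1→P2: 5 kegs
  B1→P3: 25 kegs
  B1→P4: 20 kegs
  B2→P3: 15 kegs
  B3→P3: 20 kegs
Optimal cost = $1575.
Saving = 1675 − 1575 = $100.

100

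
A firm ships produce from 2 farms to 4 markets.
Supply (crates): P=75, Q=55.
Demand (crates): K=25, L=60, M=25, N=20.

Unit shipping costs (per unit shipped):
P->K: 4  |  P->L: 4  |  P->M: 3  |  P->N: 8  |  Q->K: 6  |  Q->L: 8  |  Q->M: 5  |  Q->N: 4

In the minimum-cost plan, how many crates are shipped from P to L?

60

Optimal shipments:
  P to K: 15 crates
  P to L: 60 crates
  Q to K: 10 crates
  Q to M: 25 crates
  Q to N: 20 crates
Total cost = 565.
So P→L carries 60 crates.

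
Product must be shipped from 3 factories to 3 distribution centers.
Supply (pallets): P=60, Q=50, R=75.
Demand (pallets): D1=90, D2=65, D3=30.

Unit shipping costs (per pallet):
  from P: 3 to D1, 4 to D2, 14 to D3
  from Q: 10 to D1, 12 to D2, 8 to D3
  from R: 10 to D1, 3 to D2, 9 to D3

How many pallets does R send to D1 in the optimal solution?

Optimal shipments:
  P→D1: 60 pallets
  Q→D1: 20 pallets
  Q→D3: 30 pallets
  R→D1: 10 pallets
  R→D2: 65 pallets
Total cost = 915.
So R→D1 carries 10 pallets.

10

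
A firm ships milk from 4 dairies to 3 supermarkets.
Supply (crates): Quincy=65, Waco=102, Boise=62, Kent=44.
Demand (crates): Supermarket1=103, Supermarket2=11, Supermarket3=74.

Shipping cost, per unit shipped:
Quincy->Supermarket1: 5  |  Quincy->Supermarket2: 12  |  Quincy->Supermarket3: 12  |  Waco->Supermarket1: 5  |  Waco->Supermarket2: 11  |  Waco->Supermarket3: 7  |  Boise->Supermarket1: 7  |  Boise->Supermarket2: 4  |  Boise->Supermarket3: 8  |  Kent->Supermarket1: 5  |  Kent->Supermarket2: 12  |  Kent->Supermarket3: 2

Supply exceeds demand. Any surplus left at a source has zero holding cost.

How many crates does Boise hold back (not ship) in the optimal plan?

51

Minimum-cost shipments:
  Quincy→Supermarket1: 65 × 5 = 325
  Waco→Supermarket1: 38 × 5 = 190
  Waco→Supermarket3: 30 × 7 = 210
  Boise→Supermarket2: 11 × 4 = 44
  Kent→Supermarket3: 44 × 2 = 88
Total cost = 857.
Boise ships 11 of its 62, leaving 51.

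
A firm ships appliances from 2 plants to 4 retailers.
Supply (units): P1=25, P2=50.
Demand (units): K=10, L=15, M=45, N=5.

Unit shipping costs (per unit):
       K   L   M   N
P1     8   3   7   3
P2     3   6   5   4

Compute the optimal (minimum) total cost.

An optimal shipping plan:
  P1–L: 15 × 3 = 45
  P1–M: 5 × 7 = 35
  P1–N: 5 × 3 = 15
  P2–K: 10 × 3 = 30
  P2–M: 40 × 5 = 200
Total = 45 + 35 + 15 + 30 + 200 = 325.
(Supply check: P1 ships 25; P2 ships 50.)

325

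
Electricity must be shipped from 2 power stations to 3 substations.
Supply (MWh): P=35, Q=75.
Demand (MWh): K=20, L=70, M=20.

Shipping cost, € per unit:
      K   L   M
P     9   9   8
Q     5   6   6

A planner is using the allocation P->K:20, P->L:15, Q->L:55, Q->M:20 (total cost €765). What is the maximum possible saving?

40

Current plan cost = 20·9 + 15·9 + 55·6 + 20·6 = €765.
Optimal plan:
  P–L: 15 MWh
  P–M: 20 MWh
  Q–K: 20 MWh
  Q–L: 55 MWh
Optimal cost = €725.
Saving = 765 − 725 = €40.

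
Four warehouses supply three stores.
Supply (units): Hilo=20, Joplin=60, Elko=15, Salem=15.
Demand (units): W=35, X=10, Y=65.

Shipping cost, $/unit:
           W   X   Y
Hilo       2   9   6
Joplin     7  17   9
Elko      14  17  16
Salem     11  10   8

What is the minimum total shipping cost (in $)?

An optimal shipping plan:
  Hilo to W: 20 × $2 = $40
  Joplin to W: 10 × $7 = $70
  Joplin to Y: 50 × $9 = $450
  Elko to W: 5 × $14 = $70
  Elko to X: 10 × $17 = $170
  Salem to Y: 15 × $8 = $120
Total = 40 + 70 + 450 + 70 + 170 + 120 = $920.

920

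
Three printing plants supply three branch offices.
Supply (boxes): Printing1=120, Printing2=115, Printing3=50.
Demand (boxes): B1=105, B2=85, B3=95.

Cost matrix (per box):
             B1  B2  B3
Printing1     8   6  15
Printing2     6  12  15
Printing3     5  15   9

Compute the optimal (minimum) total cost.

Optimal allocation:
  Printing1→B2: 85 × 6 = 510
  Printing1→B3: 35 × 15 = 525
  Printing2→B1: 105 × 6 = 630
  Printing2→B3: 10 × 15 = 150
  Printing3→B3: 50 × 9 = 450
Total = 510 + 525 + 630 + 150 + 450 = 2265.
(Supply check: Printing1 ships 120; Printing2 ships 115; Printing3 ships 50.)

2265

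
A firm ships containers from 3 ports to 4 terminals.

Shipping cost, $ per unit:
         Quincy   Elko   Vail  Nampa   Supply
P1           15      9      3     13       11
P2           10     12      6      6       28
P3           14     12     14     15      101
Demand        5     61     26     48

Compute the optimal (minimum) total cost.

A cheapest plan:
  P1→Vail: 11 × $3 = $33
  P2→Nampa: 28 × $6 = $168
  P3→Quincy: 5 × $14 = $70
  P3→Elko: 61 × $12 = $732
  P3→Vail: 15 × $14 = $210
  P3→Nampa: 20 × $15 = $300
Total = 33 + 168 + 70 + 732 + 210 + 300 = $1513.
(Supply check: P1 ships 11; P2 ships 28; P3 ships 101.)

1513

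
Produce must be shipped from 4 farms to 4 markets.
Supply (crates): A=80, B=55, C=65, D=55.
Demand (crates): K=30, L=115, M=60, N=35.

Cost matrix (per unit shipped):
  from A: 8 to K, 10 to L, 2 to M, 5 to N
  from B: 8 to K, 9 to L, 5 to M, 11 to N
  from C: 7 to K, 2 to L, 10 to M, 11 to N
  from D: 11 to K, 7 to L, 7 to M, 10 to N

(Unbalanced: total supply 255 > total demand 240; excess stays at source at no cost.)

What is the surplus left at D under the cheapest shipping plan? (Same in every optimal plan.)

5

Minimum-cost shipments:
  A->M: 45 × 2 = 90
  A->N: 35 × 5 = 175
  B->K: 30 × 8 = 240
  B->M: 15 × 5 = 75
  C->L: 65 × 2 = 130
  D->L: 50 × 7 = 350
Total cost = 1060.
D ships 50 of its 55, leaving 5.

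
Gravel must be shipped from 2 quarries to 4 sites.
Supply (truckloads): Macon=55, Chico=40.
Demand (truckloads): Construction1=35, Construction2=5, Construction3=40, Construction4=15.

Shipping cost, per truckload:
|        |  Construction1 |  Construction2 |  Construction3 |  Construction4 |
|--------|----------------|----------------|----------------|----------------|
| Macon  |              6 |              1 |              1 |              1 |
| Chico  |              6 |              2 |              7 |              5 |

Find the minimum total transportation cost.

An optimal shipping plan:
  Macon->Construction3: 40 truckloads
  Macon->Construction4: 15 truckloads
  Chico->Construction1: 35 truckloads
  Chico->Construction2: 5 truckloads
Total cost = 275.
(Supply check: Macon ships 55; Chico ships 40.)

275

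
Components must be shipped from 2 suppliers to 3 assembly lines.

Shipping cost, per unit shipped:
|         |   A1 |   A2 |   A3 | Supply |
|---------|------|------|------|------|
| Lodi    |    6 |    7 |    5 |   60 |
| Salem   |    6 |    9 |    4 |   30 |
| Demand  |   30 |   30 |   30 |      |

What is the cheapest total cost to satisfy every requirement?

Optimal allocation:
  Lodi to A1: 30 batches
  Lodi to A2: 30 batches
  Salem to A3: 30 batches
Total cost = 510.

510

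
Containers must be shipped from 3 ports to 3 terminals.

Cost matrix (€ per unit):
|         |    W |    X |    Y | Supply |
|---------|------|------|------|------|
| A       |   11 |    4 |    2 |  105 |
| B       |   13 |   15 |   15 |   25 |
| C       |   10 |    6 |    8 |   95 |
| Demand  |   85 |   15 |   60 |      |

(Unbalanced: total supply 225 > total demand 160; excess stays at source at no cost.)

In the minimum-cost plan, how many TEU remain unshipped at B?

25

Minimum-cost shipments:
  A–X: 15 TEU
  A–Y: 60 TEU
  C–W: 85 TEU
Total cost = €1030.
B ships 0 of its 25, leaving 25.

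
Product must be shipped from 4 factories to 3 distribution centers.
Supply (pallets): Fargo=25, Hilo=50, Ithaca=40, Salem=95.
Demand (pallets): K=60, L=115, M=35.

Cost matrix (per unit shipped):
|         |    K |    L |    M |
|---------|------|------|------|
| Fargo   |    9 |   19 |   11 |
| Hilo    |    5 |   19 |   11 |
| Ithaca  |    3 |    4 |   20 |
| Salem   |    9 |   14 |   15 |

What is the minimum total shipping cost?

1975

An optimal shipping plan:
  Fargo→M: 25 × 11 = 275
  Hilo→K: 40 × 5 = 200
  Hilo→M: 10 × 11 = 110
  Ithaca→L: 40 × 4 = 160
  Salem→K: 20 × 9 = 180
  Salem→L: 75 × 14 = 1050
Total = 275 + 200 + 110 + 160 + 180 + 1050 = 1975.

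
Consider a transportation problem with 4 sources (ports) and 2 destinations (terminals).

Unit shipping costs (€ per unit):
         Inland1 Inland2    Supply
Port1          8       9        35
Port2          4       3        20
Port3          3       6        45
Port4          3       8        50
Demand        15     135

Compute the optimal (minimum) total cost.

An optimal shipping plan:
  Port1→Inland2: 35 × €9 = €315
  Port2→Inland2: 20 × €3 = €60
  Port3→Inland2: 45 × €6 = €270
  Port4→Inland1: 15 × €3 = €45
  Port4→Inland2: 35 × €8 = €280
Total = 315 + 60 + 270 + 45 + 280 = €970.

970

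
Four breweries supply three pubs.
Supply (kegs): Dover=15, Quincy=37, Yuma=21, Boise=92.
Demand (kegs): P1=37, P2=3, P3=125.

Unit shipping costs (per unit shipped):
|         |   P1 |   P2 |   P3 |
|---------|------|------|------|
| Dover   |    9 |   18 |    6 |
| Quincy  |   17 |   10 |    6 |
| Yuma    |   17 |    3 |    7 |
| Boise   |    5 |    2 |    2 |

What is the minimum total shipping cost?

742

A cheapest plan:
  Dover->P3: 15 × 6 = 90
  Quincy->P3: 37 × 6 = 222
  Yuma->P2: 3 × 3 = 9
  Yuma->P3: 18 × 7 = 126
  Boise->P1: 37 × 5 = 185
  Boise->P3: 55 × 2 = 110
Total = 90 + 222 + 9 + 126 + 185 + 110 = 742.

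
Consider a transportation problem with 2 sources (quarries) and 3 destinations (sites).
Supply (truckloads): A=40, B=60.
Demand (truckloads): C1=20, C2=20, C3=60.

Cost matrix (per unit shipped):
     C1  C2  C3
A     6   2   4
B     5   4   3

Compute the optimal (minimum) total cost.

One minimum-cost allocation:
  A->C1: 20 × 6 = 120
  A->C2: 20 × 2 = 40
  B->C3: 60 × 3 = 180
Total = 120 + 40 + 180 = 340.
(Supply check: A ships 40; B ships 60.)

340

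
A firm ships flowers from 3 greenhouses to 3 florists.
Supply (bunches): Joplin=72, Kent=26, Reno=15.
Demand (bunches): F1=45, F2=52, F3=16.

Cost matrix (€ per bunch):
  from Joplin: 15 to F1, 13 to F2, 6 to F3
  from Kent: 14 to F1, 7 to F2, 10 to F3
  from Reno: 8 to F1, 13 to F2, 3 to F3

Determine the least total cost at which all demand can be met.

1186

Optimal allocation:
  Joplin→F1: 30 × €15 = €450
  Joplin→F2: 26 × €13 = €338
  Joplin→F3: 16 × €6 = €96
  Kent→F2: 26 × €7 = €182
  Reno→F1: 15 × €8 = €120
Total = 450 + 338 + 96 + 182 + 120 = €1186.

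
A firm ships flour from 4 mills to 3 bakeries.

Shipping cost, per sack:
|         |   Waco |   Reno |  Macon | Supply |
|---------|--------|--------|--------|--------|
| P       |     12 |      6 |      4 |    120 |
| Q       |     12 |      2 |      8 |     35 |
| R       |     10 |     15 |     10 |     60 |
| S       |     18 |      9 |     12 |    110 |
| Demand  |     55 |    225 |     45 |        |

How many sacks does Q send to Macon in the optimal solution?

Solving gives:
  P–Reno: 80 sacks
  P–Macon: 40 sacks
  Q–Reno: 35 sacks
  R–Waco: 55 sacks
  R–Macon: 5 sacks
  S–Reno: 110 sacks
Total cost = 2300.
The route Q→Macon is not used.

0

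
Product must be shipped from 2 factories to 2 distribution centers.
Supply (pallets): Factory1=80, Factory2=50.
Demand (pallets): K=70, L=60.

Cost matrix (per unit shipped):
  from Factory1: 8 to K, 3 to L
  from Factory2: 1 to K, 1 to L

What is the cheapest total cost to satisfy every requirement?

390

Optimal allocation:
  Factory1 to K: 20 × 8 = 160
  Factory1 to L: 60 × 3 = 180
  Factory2 to K: 50 × 1 = 50
Total = 160 + 180 + 50 = 390.
(Supply check: Factory1 ships 80; Factory2 ships 50.)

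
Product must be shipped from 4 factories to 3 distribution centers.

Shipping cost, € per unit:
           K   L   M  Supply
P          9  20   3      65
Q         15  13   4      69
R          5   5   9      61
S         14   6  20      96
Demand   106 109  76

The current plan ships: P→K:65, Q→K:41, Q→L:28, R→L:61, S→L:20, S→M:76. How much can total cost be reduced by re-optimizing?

1809

Current plan cost = 65·9 + 41·15 + 28·13 + 61·5 + 20·6 + 76·20 = €3509.
Optimal plan:
  P–K: 58 × €9 = €522
  P–M: 7 × €3 = €21
  Q–M: 69 × €4 = €276
  R–K: 48 × €5 = €240
  R–L: 13 × €5 = €65
  S–L: 96 × €6 = €576
Optimal cost = €1700.
Saving = 3509 − 1700 = €1809.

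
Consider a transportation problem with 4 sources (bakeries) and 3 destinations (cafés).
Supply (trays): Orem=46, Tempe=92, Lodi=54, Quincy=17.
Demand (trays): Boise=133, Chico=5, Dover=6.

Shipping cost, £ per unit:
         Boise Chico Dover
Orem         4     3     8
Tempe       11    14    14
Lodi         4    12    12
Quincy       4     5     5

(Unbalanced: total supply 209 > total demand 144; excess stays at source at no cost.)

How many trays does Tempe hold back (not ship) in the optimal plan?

65

Minimum-cost shipments:
  Orem to Boise: 41 × £4 = £164
  Orem to Chico: 5 × £3 = £15
  Tempe to Boise: 27 × £11 = £297
  Lodi to Boise: 54 × £4 = £216
  Quincy to Boise: 11 × £4 = £44
  Quincy to Dover: 6 × £5 = £30
Total cost = £766.
Tempe ships 27 of its 92, leaving 65.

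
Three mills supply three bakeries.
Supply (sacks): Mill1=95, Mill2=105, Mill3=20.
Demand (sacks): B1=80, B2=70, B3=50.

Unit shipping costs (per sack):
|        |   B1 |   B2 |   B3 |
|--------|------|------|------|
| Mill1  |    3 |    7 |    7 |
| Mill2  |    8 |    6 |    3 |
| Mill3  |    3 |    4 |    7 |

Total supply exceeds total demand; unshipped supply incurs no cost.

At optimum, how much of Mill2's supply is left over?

An optimal plan:
  Mill1–B1: 80 × 3 = 240
  Mill2–B2: 50 × 6 = 300
  Mill2–B3: 50 × 3 = 150
  Mill3–B2: 20 × 4 = 80
Total cost = 770.
Mill2 ships 100 of its 105, leaving 5.

5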